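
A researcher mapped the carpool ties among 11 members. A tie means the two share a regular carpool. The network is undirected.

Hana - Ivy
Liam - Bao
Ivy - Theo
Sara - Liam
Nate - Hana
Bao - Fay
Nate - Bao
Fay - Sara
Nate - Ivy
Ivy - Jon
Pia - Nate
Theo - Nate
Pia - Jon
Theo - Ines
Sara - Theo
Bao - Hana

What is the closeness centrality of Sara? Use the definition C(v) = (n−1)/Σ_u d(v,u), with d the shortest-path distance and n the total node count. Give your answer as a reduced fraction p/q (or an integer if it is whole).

1/2

Distances from Sara: Bao:2, Fay:1, Hana:3, Ines:2, Ivy:2, Jon:3, Liam:1, Nate:2, Pia:3, Theo:1. Sum = 20.
n = 11, so closeness = 10/20 = 1/2.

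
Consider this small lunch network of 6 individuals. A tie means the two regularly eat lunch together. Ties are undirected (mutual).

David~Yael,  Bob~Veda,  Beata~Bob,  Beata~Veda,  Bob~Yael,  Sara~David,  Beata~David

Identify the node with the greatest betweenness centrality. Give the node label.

Unnormalized betweenness of each node: Beata:3, Bob:3/2, David:9/2, Sara:0, Veda:0, Yael:1.
David has the largest value, 9/2, making it the main broker — the node through which the most shortest paths run.

David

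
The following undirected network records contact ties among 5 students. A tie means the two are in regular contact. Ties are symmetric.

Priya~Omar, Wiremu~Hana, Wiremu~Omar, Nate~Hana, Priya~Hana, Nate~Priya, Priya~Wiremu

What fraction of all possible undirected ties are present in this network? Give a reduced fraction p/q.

There are 7 edges and 5 nodes, so the maximum possible is C(5,2) = 10.
Density = 7/10.

7/10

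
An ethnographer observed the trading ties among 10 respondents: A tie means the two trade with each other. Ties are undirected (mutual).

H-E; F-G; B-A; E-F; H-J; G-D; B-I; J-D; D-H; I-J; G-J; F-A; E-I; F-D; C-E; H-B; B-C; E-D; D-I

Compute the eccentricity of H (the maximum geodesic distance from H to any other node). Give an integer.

2

Distances from H: A:2, B:1, C:2, D:1, E:1, F:2, G:2, I:2, J:1.
The largest is 2 (to I, A, C, G, and F), so the eccentricity of H is 2.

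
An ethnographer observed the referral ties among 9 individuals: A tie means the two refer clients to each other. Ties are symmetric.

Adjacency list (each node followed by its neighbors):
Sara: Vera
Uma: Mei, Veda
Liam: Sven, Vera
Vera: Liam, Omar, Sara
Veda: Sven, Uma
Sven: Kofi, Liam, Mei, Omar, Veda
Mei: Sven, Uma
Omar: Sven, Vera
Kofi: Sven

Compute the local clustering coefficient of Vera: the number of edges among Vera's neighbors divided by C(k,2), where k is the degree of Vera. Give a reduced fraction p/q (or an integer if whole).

0

Vera's neighbors: Liam, Omar, and Sara (k = 3).
Possible neighbor pairs: C(3,2) = 3. Edges among them: none → e = 0.
Clustering(Vera) = 0/3 = 0.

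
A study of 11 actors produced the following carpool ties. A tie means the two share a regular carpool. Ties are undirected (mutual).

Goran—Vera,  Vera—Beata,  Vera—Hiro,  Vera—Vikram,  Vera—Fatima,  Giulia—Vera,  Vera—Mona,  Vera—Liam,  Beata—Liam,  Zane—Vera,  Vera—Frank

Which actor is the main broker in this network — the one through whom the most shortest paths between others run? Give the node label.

Unnormalized betweenness of each node: Beata:0, Fatima:0, Frank:0, Giulia:0, Goran:0, Hiro:0, Liam:0, Mona:0, Vera:44, Vikram:0, Zane:0.
Vera has the largest value, 44, making it the main broker — the node through which the most shortest paths run.

Vera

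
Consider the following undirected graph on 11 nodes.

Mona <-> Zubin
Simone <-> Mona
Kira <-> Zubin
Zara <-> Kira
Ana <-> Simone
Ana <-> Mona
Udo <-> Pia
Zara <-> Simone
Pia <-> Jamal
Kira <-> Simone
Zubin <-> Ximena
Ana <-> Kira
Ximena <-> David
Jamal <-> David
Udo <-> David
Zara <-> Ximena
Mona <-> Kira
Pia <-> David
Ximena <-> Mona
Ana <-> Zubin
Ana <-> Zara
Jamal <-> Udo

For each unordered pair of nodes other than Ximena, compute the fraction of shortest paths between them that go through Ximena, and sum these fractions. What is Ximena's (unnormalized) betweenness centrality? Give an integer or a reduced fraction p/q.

Pairs whose geodesics pass through Ximena — Kira–Udo: 3/3; Kira–David: 3/3; Kira–Jamal: 3/3; Kira–Pia: 3/3; Zubin–Zara: 1/3; Zubin–Udo: 1; Zubin–David: 1; Zubin–Jamal: 1; Zubin–Pia: 1; Zara–Mona: 1/4; Zara–Udo: 1; Zara–David: 1; Zara–Jamal: 1; Zara–Pia: 1 … (+12 more pairs).
All other pairs contribute 0.
Summing the contributions gives betweenness(Ximena) = 295/12.

295/12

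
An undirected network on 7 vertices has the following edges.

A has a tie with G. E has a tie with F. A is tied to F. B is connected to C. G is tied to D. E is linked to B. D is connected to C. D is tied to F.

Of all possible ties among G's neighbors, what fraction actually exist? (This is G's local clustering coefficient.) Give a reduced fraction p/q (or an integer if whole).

G's neighbors: A and D (k = 2).
Possible neighbor pairs: C(2,2) = 1. Edges among them: none → e = 0.
Clustering(G) = 0/1.

0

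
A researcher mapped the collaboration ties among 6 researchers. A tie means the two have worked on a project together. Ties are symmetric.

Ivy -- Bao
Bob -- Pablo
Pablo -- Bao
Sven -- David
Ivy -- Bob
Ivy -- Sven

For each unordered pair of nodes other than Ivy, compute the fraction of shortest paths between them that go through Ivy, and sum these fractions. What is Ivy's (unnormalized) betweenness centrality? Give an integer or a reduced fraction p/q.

Pairs whose geodesics pass through Ivy — Sven–Bob: 1; Sven–Bao: 1; Sven–Pablo: 2/2; Bob–David: 1; Bob–Bao: 1/2; David–Bao: 1; David–Pablo: 2/2.
All other pairs contribute 0.
Summing the contributions gives betweenness(Ivy) = 13/2.

13/2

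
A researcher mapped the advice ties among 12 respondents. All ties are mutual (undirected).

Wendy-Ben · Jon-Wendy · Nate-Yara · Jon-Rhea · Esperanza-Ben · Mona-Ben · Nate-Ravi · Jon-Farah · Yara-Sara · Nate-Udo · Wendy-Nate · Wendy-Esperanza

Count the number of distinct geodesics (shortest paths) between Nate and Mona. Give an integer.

The shortest distance is 3, and the only length-3 path is Nate–Wendy–Ben–Mona. So there is exactly 1 shortest path.

1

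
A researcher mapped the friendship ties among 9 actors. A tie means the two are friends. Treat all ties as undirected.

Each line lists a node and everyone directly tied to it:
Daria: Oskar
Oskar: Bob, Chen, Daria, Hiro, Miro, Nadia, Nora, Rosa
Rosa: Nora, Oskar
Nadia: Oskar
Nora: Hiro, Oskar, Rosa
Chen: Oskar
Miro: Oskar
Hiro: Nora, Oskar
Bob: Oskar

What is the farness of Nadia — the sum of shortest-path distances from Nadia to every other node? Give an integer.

15

Distances from Nadia: Bob:2, Chen:2, Daria:2, Hiro:2, Miro:2, Nora:2, Oskar:1, Rosa:2.
Sum = 2 + 2 + 2 + 2 + 2 + 2 + 1 + 2 = 15.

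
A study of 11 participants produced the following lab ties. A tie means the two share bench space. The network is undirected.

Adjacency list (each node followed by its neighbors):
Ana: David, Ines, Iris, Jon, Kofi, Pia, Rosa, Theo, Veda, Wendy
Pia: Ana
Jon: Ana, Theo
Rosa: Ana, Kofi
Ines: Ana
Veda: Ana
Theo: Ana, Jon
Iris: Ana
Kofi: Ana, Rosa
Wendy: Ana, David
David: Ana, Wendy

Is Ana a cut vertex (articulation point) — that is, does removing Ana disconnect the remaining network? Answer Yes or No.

Removing Ana leaves {Pia} with no path to {Kofi and Rosa}, so the network splits into 7 components. Ana is a cut vertex.

Yes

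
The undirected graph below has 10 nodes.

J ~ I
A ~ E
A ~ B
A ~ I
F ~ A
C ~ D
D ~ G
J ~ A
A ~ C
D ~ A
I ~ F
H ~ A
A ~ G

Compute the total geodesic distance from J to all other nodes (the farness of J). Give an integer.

Distances from J: A:1, B:2, C:2, D:2, E:2, F:2, G:2, H:2, I:1.
Sum = 1 + 2 + 2 + 2 + 2 + 2 + 2 + 2 + 1 = 16.

16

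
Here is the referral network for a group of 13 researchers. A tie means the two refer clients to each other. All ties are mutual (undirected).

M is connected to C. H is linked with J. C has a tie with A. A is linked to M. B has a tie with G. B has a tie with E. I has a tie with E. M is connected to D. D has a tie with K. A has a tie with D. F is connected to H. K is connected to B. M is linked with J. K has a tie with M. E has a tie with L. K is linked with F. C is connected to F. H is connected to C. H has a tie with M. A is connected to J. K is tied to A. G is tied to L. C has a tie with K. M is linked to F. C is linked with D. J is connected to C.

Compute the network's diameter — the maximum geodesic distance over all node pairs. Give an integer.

5

Eccentricity of each node (its greatest distance to any other): A:4, B:3, C:4, D:4, E:4, F:4, G:4, H:5, I:5, J:5, K:3, L:5, M:4.
The maximum eccentricity is 5, realized for instance by the pair L–J via L – G – B – K – C – J. So the diameter is 5.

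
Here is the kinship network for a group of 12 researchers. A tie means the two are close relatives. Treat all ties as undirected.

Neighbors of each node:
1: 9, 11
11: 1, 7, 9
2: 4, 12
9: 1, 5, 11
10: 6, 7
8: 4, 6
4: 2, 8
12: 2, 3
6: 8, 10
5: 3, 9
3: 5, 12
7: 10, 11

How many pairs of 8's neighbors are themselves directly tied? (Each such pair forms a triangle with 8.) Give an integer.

8's neighbors are 4 and 6, but none of them are tied to each other, so no triangle contains 8.

0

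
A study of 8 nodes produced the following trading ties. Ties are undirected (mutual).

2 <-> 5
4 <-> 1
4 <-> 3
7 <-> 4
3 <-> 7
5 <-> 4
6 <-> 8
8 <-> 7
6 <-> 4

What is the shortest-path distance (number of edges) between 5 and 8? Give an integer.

One shortest route is 5 – 4 – 6 – 8, which uses 3 edges, and at distance 2 from 5 we only reach {1, 3, 6, 7}, which does not include 8. So d(5,8) = 3.

3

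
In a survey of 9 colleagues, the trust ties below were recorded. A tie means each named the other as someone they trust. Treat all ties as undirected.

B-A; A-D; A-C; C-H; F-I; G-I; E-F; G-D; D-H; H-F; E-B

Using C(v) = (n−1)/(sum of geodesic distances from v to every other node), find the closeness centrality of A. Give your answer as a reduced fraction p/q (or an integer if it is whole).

Distances from A: B:1, C:1, D:1, E:2, F:3, G:2, H:2, I:3. Sum = 15.
n = 9, so closeness = 8/15.

8/15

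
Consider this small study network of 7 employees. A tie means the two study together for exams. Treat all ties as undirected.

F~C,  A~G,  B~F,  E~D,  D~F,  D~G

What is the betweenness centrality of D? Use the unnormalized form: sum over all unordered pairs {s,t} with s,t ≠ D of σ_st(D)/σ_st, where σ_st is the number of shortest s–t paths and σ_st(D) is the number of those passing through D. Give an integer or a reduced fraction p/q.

11

Pairs whose geodesics pass through D — G–F: 1; G–B: 1; G–E: 1; G–C: 1; A–F: 1; A–B: 1; A–E: 1; A–C: 1; F–E: 1; B–E: 1; E–C: 1.
All other pairs contribute 0.
Summing the contributions gives betweenness(D) = 11.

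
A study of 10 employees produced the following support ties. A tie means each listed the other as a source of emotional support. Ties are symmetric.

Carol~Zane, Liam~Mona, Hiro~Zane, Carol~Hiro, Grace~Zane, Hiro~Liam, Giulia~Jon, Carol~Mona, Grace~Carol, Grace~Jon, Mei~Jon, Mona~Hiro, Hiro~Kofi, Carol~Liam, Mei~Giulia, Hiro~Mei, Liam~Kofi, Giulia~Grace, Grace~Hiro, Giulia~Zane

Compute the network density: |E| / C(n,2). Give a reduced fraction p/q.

There are 20 edges and 10 nodes, so the maximum possible is C(10,2) = 45.
Density = 20/45 = 4/9.

4/9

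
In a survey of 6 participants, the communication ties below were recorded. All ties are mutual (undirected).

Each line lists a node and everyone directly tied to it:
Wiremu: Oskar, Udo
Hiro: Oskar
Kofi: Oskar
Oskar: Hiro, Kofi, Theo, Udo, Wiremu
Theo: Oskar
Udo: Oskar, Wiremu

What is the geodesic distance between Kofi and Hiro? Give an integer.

One shortest route is Kofi – Oskar – Hiro, which uses 2 edges, and Kofi and Hiro are not directly tied, so nothing shorter exists. So d(Kofi,Hiro) = 2.

2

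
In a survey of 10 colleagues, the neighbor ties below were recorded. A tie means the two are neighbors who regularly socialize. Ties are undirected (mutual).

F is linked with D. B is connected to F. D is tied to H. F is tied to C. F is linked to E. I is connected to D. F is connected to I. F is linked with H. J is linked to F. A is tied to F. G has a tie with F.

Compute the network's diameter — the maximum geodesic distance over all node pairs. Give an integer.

2

Eccentricity of each node (its greatest distance to any other): A:2, B:2, C:2, D:2, E:2, F:1, G:2, H:2, I:2, J:2.
The maximum eccentricity is 2, realized for instance by the pair D–B via D – F – B. So the diameter is 2.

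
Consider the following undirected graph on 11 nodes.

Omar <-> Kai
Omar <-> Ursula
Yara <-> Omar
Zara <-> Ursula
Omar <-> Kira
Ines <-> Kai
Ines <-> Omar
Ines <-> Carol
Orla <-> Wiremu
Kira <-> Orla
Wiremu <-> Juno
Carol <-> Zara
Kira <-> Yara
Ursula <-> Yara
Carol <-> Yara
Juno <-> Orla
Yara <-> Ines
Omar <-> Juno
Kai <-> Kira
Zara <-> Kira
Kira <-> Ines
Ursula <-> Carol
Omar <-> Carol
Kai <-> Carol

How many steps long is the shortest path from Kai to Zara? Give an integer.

One shortest route is Kai – Kira – Zara, which uses 2 edges, and Kai and Zara are not directly tied, so nothing shorter exists. So d(Kai,Zara) = 2.

2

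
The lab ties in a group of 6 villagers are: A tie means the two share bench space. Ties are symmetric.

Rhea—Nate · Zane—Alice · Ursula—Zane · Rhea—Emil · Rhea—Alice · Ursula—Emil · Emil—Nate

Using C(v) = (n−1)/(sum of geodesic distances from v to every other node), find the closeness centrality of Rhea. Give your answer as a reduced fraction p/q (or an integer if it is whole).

5/7

Distances from Rhea: Alice:1, Emil:1, Nate:1, Ursula:2, Zane:2. Sum = 7.
n = 6, so closeness = 5/7.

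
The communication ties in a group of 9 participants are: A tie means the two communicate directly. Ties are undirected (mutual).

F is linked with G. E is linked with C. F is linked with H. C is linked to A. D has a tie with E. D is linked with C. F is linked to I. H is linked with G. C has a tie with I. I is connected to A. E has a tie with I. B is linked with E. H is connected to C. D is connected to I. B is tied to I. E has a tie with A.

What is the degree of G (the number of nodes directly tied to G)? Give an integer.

G is directly tied to F and H. That is 2 neighbors, so the degree of G is 2.

2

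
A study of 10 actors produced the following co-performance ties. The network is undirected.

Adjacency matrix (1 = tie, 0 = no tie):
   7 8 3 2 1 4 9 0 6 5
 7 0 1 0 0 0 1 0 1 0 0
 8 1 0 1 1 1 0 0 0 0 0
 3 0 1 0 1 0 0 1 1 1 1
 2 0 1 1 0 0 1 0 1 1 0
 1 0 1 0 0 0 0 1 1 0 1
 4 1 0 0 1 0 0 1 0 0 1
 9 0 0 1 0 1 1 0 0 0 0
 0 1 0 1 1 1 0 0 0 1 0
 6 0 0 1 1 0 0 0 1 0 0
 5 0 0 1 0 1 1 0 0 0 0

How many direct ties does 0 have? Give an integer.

5

0 is directly tied to 1, 2, 3, 6, and 7. That is 5 neighbors, so the degree of 0 is 5.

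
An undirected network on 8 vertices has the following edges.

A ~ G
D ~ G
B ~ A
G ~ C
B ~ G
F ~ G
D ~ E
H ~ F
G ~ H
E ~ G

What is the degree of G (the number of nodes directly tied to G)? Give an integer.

7

G is directly tied to A, B, C, D, E, F, and H. That is 7 neighbors, so the degree of G is 7.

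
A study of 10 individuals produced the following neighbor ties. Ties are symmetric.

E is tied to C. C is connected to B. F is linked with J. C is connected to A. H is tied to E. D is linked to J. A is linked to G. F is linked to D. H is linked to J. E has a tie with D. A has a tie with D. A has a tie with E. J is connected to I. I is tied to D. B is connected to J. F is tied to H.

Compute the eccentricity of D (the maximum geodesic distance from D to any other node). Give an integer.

2

Distances from D: A:1, B:2, C:2, E:1, F:1, G:2, H:2, I:1, J:1.
The largest is 2 (to H, B, C, and G), so the eccentricity of D is 2.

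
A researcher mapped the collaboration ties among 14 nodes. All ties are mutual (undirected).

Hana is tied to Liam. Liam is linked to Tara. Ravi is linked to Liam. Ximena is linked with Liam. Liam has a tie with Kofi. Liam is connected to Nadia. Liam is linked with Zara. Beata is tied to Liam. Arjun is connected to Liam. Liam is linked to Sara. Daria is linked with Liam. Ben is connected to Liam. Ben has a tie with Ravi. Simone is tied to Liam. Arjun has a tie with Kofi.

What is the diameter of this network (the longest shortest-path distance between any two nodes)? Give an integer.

Eccentricity of each node (its greatest distance to any other): Arjun:2, Beata:2, Ben:2, Daria:2, Hana:2, Kofi:2, Liam:1, Nadia:2, Ravi:2, Sara:2, Simone:2, Tara:2, Ximena:2, Zara:2.
The maximum eccentricity is 2, realized for instance by the pair Kofi–Ximena via Kofi – Liam – Ximena. So the diameter is 2.

2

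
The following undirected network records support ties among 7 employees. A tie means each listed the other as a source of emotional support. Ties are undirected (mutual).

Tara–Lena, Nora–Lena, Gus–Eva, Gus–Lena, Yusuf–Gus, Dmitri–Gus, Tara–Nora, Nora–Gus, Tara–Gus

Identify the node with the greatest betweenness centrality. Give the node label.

Unnormalized betweenness of each node: Dmitri:0, Eva:0, Gus:12, Lena:0, Nora:0, Tara:0, Yusuf:0.
Gus has the largest value, 12, making it the main broker — the node through which the most shortest paths run.

Gus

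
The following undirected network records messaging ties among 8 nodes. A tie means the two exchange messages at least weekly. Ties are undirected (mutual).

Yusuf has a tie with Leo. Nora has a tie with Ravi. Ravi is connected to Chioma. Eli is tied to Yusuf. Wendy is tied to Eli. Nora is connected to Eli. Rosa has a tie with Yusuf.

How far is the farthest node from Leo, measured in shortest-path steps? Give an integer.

Distances from Leo: Chioma:5, Eli:2, Nora:3, Ravi:4, Rosa:2, Wendy:3, Yusuf:1.
The largest is 5 (to Chioma), so the eccentricity of Leo is 5.

5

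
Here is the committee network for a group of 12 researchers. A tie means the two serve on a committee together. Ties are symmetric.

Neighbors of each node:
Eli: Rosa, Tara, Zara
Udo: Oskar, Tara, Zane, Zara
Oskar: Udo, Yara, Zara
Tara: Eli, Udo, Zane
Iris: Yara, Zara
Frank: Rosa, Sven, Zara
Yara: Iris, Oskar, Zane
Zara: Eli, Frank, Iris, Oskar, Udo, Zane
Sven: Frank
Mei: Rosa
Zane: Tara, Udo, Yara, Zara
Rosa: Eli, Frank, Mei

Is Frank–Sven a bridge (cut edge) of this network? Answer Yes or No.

Yes

Without the Frank–Sven edge there is no alternate route between Frank and Sven, so the network disconnects. It is a bridge.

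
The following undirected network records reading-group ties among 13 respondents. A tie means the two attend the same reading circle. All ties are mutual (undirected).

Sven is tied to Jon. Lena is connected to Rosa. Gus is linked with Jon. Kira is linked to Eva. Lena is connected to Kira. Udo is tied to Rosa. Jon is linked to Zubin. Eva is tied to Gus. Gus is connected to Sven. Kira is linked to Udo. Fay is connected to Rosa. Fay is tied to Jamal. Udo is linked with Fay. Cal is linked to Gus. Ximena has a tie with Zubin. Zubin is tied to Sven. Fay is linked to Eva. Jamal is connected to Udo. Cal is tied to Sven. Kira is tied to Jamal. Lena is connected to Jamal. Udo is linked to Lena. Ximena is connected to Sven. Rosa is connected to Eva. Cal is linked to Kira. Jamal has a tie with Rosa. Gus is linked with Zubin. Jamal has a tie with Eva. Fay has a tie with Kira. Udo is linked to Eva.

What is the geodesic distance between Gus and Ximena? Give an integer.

One shortest route is Gus – Zubin – Ximena, which uses 2 edges, and Gus and Ximena are not directly tied, so nothing shorter exists. So d(Gus,Ximena) = 2.

2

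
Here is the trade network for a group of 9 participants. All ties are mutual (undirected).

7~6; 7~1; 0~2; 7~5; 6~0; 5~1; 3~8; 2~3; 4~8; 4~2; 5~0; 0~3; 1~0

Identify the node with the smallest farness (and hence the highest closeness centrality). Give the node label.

0

Farness (sum of distances to all others) for each node — 0:11, 1:15, 2:14, 3:14, 4:19, 5:15, 6:16, 7:19, 8:19.
The smallest farness is 11, for 0, so 0 has the highest closeness.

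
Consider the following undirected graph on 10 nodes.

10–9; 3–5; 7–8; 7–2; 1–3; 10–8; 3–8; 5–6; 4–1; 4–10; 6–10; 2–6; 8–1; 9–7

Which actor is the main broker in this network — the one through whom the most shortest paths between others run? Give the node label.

Unnormalized betweenness of each node: 1:7/3, 2:3/2, 3:10/3, 4:7/6, 5:11/6, 6:13/2, 7:29/6, 8:26/3, 9:5/6, 10:10.
10 has the largest value, 10, making it the main broker — the node through which the most shortest paths run.

10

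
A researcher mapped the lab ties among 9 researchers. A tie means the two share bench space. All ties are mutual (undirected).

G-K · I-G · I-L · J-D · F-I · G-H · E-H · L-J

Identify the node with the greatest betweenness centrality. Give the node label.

Unnormalized betweenness of each node: D:0, E:0, F:0, G:17, H:7, I:19, J:7, K:0, L:12.
I has the largest value, 19, making it the main broker — the node through which the most shortest paths run.

I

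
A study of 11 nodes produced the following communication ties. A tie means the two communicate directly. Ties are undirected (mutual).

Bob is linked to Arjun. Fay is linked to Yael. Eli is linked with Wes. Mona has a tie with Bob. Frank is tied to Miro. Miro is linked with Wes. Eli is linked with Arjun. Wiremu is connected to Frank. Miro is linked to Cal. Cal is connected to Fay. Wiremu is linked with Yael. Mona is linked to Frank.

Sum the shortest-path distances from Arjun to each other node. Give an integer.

30

Distances from Arjun: Bob:1, Cal:4, Eli:1, Fay:5, Frank:3, Miro:3, Mona:2, Wes:2, Wiremu:4, Yael:5.
Sum = 1 + 4 + 1 + 5 + 3 + 3 + 2 + 2 + 4 + 5 = 30.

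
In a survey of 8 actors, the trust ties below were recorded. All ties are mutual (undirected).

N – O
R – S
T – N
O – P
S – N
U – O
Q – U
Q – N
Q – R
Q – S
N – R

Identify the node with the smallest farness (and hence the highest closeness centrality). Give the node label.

Farness (sum of distances to all others) for each node — N:9, O:11, P:17, Q:11, R:12, S:12, T:15, U:13.
The smallest farness is 9, for N, so N has the highest closeness.

N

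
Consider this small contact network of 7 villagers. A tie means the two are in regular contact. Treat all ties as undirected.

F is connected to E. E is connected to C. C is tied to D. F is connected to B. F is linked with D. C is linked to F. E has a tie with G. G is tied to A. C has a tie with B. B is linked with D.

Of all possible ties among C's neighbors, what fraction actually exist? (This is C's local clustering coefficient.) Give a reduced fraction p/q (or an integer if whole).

2/3

C's neighbors: B, D, E, and F (k = 4).
Possible neighbor pairs: C(4,2) = 6. Edges among them: B–D, B–F, D–F, E–F → e = 4.
Clustering(C) = 4/6 = 2/3.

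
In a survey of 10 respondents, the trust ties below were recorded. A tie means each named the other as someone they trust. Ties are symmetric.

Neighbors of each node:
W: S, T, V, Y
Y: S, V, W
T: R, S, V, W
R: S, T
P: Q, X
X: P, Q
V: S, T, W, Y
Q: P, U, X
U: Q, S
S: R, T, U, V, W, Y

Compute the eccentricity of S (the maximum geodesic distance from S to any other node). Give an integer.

3

Distances from S: P:3, Q:2, R:1, T:1, U:1, V:1, W:1, X:3, Y:1.
The largest is 3 (to X and P), so the eccentricity of S is 3.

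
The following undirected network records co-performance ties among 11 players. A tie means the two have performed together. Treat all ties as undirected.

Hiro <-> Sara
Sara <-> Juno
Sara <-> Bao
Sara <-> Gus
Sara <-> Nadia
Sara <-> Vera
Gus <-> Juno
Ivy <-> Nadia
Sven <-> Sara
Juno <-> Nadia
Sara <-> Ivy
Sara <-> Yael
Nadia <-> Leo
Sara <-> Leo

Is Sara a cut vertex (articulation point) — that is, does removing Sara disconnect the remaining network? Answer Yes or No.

Yes

Removing Sara leaves {Yael} with no path to {Gus, Ivy, Juno, Leo, and Nadia}, so the network splits into 6 components. Sara is a cut vertex.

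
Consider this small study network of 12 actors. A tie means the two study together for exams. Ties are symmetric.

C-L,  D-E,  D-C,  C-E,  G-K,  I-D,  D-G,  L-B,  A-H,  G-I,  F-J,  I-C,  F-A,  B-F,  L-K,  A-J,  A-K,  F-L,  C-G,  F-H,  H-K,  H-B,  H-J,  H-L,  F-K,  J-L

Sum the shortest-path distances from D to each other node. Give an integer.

Distances from D: A:3, B:3, C:1, E:1, F:3, G:1, H:3, I:1, J:3, K:2, L:2.
Sum = 3 + 3 + 1 + 1 + 3 + 1 + 3 + 1 + 3 + 2 + 2 = 23.

23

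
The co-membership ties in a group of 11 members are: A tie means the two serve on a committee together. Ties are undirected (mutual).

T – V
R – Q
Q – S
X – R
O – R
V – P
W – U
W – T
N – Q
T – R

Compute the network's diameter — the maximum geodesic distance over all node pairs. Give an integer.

Eccentricity of each node (its greatest distance to any other): N:5, O:4, P:5, Q:4, R:3, S:5, T:3, U:5, V:4, W:4, X:4.
The maximum eccentricity is 5, realized for instance by the pair S–U via S – Q – R – T – W – U. So the diameter is 5.

5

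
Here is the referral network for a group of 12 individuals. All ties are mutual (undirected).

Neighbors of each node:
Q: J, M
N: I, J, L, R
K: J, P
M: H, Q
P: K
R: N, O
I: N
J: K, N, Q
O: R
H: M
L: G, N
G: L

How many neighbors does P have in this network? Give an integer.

P is directly tied to K. That is 1 neighbor, so the degree of P is 1.

1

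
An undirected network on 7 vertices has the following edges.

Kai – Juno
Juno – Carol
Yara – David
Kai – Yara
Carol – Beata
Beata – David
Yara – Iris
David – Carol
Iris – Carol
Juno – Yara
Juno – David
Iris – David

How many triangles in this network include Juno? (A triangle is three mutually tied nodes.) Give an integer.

Juno's neighbors: Carol, David, Kai, and Yara.
Neighbor pairs that are themselves tied: Juno–Carol–David; Juno–David–Yara; Juno–Kai–Yara. Each forms one triangle with Juno, for 3 in total.

3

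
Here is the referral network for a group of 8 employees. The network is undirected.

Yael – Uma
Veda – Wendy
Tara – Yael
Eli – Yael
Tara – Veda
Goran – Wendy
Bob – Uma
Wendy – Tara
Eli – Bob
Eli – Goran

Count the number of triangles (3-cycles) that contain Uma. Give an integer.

0

Uma's neighbors are Bob and Yael, but none of them are tied to each other, so no triangle contains Uma.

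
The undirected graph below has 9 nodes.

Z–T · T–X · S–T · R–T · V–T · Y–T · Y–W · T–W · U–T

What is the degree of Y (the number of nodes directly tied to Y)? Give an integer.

2

Y is directly tied to T and W. That is 2 neighbors, so the degree of Y is 2.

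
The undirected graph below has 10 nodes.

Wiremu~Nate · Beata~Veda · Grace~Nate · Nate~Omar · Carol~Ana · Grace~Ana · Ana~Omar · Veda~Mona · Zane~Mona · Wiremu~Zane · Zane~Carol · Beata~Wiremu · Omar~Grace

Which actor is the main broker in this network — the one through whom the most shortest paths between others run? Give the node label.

Unnormalized betweenness of each node: Ana:14/3, Beata:4, Carol:17/3, Grace:3/2, Mona:3, Nate:28/3, Omar:3/2, Veda:1, Wiremu:40/3, Zane:11.
Wiremu has the largest value, 40/3, making it the main broker — the node through which the most shortest paths run.

Wiremu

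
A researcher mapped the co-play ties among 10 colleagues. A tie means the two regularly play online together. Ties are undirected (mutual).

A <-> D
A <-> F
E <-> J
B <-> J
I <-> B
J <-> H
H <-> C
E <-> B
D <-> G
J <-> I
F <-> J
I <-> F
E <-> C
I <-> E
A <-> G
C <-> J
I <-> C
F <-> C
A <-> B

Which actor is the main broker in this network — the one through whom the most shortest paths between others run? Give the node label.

Unnormalized betweenness of each node: A:43/3, B:7, C:17/6, D:0, E:1/3, F:8, G:0, H:0, I:1, J:11/2.
A has the largest value, 43/3, making it the main broker — the node through which the most shortest paths run.

A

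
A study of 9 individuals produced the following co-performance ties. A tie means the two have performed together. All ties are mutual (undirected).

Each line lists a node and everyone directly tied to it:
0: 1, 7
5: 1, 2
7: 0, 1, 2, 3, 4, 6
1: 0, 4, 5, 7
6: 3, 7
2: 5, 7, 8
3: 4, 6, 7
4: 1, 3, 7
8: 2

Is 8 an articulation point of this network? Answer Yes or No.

Even without 8, every remaining node can still reach every other (the residual graph is connected), so 8 is not a cut vertex.

No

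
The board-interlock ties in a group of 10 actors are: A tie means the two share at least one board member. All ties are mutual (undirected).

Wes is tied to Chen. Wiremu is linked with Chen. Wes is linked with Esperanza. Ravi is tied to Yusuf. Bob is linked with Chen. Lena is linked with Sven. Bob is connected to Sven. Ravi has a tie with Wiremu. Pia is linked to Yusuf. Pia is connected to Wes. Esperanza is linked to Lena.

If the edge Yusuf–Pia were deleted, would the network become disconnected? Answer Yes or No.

No

Even without that edge, Yusuf still reaches Pia via Yusuf – Ravi – Wiremu – Chen – Wes – Pia, so the network stays connected. Not a bridge.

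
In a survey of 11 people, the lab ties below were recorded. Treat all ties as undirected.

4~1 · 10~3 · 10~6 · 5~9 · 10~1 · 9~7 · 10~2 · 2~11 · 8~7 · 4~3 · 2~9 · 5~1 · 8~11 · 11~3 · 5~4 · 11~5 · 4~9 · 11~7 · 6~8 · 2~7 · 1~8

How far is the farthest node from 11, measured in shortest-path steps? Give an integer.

Distances from 11: 1:2, 2:1, 3:1, 4:2, 5:1, 6:2, 7:1, 8:1, 9:2, 10:2.
The largest is 2 (to 10, 4, 9, 6, and 1), so the eccentricity of 11 is 2.

2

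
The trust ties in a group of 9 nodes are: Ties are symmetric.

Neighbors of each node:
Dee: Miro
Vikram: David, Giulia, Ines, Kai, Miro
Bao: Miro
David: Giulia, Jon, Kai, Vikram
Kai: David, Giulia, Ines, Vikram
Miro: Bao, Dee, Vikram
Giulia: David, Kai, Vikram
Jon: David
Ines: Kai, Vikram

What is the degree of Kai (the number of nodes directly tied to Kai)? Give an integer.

Kai is directly tied to David, Giulia, Ines, and Vikram. That is 4 neighbors, so the degree of Kai is 4.

4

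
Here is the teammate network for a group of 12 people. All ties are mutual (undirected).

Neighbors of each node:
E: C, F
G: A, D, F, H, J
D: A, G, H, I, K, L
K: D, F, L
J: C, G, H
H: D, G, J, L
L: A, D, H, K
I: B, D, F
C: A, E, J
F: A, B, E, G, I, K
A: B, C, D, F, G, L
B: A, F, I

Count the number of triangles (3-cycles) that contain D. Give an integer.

5

D's neighbors: A, G, H, I, K, and L.
Neighbor pairs that are themselves tied: D–A–G; D–A–L; D–G–H; D–H–L; D–K–L. Each forms one triangle with D, for 5 in total.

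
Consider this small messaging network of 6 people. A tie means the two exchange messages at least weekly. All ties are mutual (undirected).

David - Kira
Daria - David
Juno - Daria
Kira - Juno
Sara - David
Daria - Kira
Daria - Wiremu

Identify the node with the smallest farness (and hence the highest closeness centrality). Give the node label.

Daria

Farness (sum of distances to all others) for each node — Daria:6, David:7, Juno:9, Kira:7, Sara:11, Wiremu:10.
The smallest farness is 6, for Daria, so Daria has the highest closeness.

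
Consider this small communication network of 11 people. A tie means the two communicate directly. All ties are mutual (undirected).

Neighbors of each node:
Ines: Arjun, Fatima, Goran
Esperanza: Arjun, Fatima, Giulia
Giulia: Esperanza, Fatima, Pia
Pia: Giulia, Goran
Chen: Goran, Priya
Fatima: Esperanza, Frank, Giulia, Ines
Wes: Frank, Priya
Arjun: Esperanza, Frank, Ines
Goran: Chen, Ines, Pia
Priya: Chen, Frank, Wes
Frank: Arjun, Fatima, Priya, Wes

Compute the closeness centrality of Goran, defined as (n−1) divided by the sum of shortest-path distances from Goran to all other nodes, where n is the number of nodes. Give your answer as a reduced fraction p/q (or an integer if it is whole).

Distances from Goran: Arjun:2, Chen:1, Esperanza:3, Fatima:2, Frank:3, Giulia:2, Ines:1, Pia:1, Priya:2, Wes:3. Sum = 20.
n = 11, so closeness = 10/20 = 1/2.

1/2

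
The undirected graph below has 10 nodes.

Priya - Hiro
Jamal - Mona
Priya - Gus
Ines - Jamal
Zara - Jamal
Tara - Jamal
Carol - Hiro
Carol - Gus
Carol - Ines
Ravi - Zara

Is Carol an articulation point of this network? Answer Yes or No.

Removing Carol leaves {Ines, Jamal, Mona, Ravi, Tara, and Zara} with no path to {Gus, Hiro, and Priya}, so the network splits into 2 components. Carol is a cut vertex.

Yes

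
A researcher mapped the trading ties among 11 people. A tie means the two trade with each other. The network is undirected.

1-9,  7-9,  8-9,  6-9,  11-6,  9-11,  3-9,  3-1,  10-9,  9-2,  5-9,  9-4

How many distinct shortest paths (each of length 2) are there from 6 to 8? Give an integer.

The shortest distance is 2, and the only length-2 path is 6–9–8. So there is exactly 1 shortest path.

1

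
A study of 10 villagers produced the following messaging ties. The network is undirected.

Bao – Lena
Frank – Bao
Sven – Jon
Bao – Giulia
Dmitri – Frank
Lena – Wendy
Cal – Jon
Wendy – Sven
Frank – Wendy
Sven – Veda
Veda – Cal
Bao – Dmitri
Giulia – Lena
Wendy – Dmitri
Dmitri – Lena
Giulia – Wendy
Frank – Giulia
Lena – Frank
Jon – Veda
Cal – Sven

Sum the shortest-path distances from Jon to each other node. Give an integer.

21

Distances from Jon: Bao:4, Cal:1, Dmitri:3, Frank:3, Giulia:3, Lena:3, Sven:1, Veda:1, Wendy:2.
Sum = 4 + 1 + 3 + 3 + 3 + 3 + 1 + 1 + 2 = 21.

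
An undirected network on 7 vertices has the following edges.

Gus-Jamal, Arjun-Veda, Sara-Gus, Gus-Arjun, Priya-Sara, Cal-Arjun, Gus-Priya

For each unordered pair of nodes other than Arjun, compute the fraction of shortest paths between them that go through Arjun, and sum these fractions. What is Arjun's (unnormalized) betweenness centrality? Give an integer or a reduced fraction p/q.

Pairs whose geodesics pass through Arjun — Veda–Sara: 1; Veda–Jamal: 1; Veda–Cal: 1; Veda–Gus: 1; Veda–Priya: 1; Sara–Cal: 1; Jamal–Cal: 1; Cal–Gus: 1; Cal–Priya: 1.
All other pairs contribute 0.
Summing the contributions gives betweenness(Arjun) = 9.

9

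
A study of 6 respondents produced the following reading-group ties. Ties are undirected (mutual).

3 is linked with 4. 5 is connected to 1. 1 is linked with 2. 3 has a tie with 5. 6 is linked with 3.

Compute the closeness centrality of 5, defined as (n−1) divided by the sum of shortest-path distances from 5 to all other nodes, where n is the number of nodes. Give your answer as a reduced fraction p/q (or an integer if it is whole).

5/8

Distances from 5: 1:1, 2:2, 3:1, 4:2, 6:2. Sum = 8.
n = 6, so closeness = 5/8.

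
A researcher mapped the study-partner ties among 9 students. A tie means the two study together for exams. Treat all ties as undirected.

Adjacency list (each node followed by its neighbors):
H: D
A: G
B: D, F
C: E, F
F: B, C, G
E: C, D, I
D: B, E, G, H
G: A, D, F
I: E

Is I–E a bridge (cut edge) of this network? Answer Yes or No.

Yes

Without the I–E edge there is no alternate route between I and E, so the network disconnects. It is a bridge.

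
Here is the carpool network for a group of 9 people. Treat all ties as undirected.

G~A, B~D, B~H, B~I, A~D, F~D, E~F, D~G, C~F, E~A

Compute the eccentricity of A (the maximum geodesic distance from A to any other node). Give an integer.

Distances from A: B:2, C:3, D:1, E:1, F:2, G:1, H:3, I:3.
The largest is 3 (to C, H, and I), so the eccentricity of A is 3.

3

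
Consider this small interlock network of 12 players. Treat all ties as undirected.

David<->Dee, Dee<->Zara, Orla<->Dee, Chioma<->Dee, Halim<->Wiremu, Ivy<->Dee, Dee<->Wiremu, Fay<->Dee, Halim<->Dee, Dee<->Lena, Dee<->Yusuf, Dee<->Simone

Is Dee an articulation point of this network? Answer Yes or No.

Yes

Removing Dee leaves {Halim and Wiremu} with no path to {Yusuf}, so the network splits into 10 components. Dee is a cut vertex.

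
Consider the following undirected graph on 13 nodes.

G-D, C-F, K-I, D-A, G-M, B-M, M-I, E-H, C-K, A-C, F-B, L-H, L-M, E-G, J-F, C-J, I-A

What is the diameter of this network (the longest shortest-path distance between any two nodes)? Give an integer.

Eccentricity of each node (its greatest distance to any other): A:4, B:3, C:5, D:3, E:5, F:4, G:4, H:5, I:3, J:5, K:4, L:4, M:3.
The maximum eccentricity is 5, realized for instance by the pair H–C via H – L – M – B – F – C. So the diameter is 5.

5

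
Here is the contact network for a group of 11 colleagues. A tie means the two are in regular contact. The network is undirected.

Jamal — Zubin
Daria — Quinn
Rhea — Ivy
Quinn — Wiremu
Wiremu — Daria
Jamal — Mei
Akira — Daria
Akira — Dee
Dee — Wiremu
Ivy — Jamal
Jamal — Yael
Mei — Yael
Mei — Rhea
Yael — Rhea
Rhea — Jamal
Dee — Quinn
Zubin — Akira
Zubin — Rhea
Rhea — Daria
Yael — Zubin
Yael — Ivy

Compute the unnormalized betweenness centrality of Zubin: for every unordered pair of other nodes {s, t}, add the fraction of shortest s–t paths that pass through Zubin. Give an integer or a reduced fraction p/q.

Pairs whose geodesics pass through Zubin — Dee–Rhea: 1/4; Dee–Yael: 1; Dee–Jamal: 1; Dee–Mei: 3/6; Dee–Ivy: 3/6; Akira–Rhea: 1/2; Akira–Yael: 1; Akira–Jamal: 1; Akira–Mei: 3/4; Akira–Ivy: 3/4.
All other pairs contribute 0.
Summing the contributions gives betweenness(Zubin) = 29/4.

29/4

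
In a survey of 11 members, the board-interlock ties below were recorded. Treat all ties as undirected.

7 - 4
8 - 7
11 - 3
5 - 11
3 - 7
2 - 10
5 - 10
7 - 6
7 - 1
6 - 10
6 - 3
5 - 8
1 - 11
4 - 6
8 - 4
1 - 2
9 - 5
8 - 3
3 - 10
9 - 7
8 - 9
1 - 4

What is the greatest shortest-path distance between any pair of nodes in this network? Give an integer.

3

Eccentricity of each node (its greatest distance to any other): 1:2, 2:3, 3:2, 4:2, 5:2, 6:2, 7:2, 8:3, 9:3, 10:2, 11:2.
The maximum eccentricity is 3, realized for instance by the pair 9–2 via 9 – 5 – 10 – 2. So the diameter is 3.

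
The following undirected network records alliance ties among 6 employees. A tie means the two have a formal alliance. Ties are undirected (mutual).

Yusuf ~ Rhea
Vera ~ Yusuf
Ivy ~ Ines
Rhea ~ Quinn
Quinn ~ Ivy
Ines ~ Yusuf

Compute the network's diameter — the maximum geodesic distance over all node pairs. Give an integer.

3

Eccentricity of each node (its greatest distance to any other): Ines:2, Ivy:3, Quinn:3, Rhea:2, Vera:3, Yusuf:2.
The maximum eccentricity is 3, realized for instance by the pair Ivy–Vera via Ivy – Ines – Yusuf – Vera. So the diameter is 3.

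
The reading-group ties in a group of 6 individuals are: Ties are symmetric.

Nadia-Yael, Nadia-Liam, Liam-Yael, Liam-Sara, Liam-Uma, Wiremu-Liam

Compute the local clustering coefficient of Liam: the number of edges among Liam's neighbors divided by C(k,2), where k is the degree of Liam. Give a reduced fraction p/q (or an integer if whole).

1/10

Liam's neighbors: Nadia, Sara, Uma, Wiremu, and Yael (k = 5).
Possible neighbor pairs: C(5,2) = 10. Edges among them: Nadia–Yael → e = 1.
Clustering(Liam) = 1/10.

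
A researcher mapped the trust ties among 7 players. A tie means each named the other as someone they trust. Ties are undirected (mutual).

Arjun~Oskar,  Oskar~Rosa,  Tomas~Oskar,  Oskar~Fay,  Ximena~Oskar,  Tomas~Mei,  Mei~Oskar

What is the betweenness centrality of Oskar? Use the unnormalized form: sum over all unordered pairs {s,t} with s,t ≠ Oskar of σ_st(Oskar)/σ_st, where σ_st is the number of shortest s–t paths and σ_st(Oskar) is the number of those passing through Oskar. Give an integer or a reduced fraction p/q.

14

Pairs whose geodesics pass through Oskar — Mei–Fay: 1; Mei–Rosa: 1; Mei–Ximena: 1; Mei–Arjun: 1; Fay–Rosa: 1; Fay–Tomas: 1; Fay–Ximena: 1; Fay–Arjun: 1; Rosa–Tomas: 1; Rosa–Ximena: 1; Rosa–Arjun: 1; Tomas–Ximena: 1; Tomas–Arjun: 1; Ximena–Arjun: 1.
All other pairs contribute 0.
Summing the contributions gives betweenness(Oskar) = 14.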